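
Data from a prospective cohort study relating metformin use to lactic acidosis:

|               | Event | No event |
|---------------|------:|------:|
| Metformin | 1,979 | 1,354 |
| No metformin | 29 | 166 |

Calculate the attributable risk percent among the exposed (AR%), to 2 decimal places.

74.95

Cells: a = 1979, b = 1354, c = 29, d = 166.
Risk in exposed = 1979/3333 = 0.59376; risk in unexposed = 29/195 = 0.14872.
RR = 0.59376/0.14872 = 3.99252
AR% = (RR − 1)/RR × 100 = (3.99252 − 1)/3.99252 × 100 = 74.9532%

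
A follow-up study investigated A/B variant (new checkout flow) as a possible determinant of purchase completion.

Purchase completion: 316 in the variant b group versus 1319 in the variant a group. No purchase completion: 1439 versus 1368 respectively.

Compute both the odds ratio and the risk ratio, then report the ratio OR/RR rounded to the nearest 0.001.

From the description: a = 316, b = 1439, c = 1319, d = 1368.
OR = (316·1368)/(1439·1319) = 432288/1898041 = 0.22775
Risk in exposed = 316/1755 = 0.18006; risk in unexposed = 1319/2687 = 0.49088; RR = 0.36680
OR/RR = 0.22775 / 0.36680 = 0.62092
The outcome is not rare, so the OR lies further from 1 than the RR.

0.621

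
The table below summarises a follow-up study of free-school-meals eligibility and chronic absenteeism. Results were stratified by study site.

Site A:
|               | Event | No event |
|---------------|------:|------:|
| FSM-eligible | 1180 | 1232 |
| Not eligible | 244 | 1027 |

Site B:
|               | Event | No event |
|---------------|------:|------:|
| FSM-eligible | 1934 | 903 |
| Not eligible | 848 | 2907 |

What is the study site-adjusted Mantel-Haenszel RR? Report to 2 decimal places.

RR_MH = Σ(aᵢ·n₀ᵢ/nᵢ) / Σ(cᵢ·n₁ᵢ/nᵢ), with n₁ᵢ = aᵢ+bᵢ (exposed), n₀ᵢ = cᵢ+dᵢ (unexposed), nᵢ = n₁ᵢ+n₀ᵢ.
Stratum 1 (Site A): n₁ = 2412, n₀ = 1271, n = 3683; a·n₀/n = 1180·1271/3683 = 407.2169; c·n₁/n = 244·2412/3683 = 159.7958
Stratum 2 (Site B): n₁ = 2837, n₀ = 3755, n = 6592; a·n₀/n = 1934·3755/6592 = 1101.6641; c·n₁/n = 848·2837/6592 = 364.9539
RR_MH = (407.2169 + 1101.6641) / (159.7958 + 364.9539) = 1508.8811 / 524.7497 = 2.87543

2.88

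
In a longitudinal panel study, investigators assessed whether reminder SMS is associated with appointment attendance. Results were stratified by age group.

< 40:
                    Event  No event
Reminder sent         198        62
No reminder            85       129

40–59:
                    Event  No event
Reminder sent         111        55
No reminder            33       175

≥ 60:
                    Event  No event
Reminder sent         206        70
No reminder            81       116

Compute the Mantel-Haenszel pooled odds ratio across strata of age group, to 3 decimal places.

5.592

OR_MH = Σ(aᵢdᵢ/nᵢ) / Σ(bᵢcᵢ/nᵢ), where nᵢ is the stratum total.
Stratum 1 (< 40): n = 474; a·d/n = 198·129/474 = 53.8861; b·c/n = 62·85/474 = 11.1181
Stratum 2 (40–59): n = 374; a·d/n = 111·175/374 = 51.9385; b·c/n = 55·33/374 = 4.8529
Stratum 3 (≥ 60): n = 473; a·d/n = 206·116/473 = 50.5201; b·c/n = 70·81/473 = 11.9873
OR_MH = (53.8861 + 51.9385 + 50.5201) / (11.1181 + 4.8529 + 11.9873) = 156.3447 / 27.9584 = 5.59205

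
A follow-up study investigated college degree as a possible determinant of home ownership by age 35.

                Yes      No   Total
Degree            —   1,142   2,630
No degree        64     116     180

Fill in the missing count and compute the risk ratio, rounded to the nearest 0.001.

1.591

The missing cell is in the exposed row: 2630 − 1142 = 1488.
So a = 1488, b = 1142, c = 64, d = 116.
RR = [a/(a+b)] / [c/(c+d)] = (1488/2630) / (64/180) = 0.56578/0.35556 = 1.59125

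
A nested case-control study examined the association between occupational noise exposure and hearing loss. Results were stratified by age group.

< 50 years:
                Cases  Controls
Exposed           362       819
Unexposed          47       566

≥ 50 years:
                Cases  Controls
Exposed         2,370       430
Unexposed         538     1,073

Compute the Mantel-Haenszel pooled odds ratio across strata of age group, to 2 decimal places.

9.35

OR_MH = Σ(aᵢdᵢ/nᵢ) / Σ(bᵢcᵢ/nᵢ), where nᵢ is the stratum total.
Stratum 1 (< 50 years): n = 1794; a·d/n = 362·566/1794 = 114.2096; b·c/n = 819·47/1794 = 21.4565
Stratum 2 (≥ 50 years): n = 4411; a·d/n = 2370·1073/4411 = 576.5155; b·c/n = 430·538/4411 = 52.4462
OR_MH = (114.2096 + 576.5155) / (21.4565 + 52.4462) = 690.7251 / 73.9027 = 9.34642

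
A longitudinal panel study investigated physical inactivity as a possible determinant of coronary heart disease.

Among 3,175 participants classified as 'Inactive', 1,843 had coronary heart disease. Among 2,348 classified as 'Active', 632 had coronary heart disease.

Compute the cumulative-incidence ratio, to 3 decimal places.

2.157

From the description: a = 1843, b = 1332, c = 632, d = 1716.
Risk in exposed = 1843/3175 = 0.58047; risk in unexposed = 632/2348 = 0.26917.
RR = 0.58047 / 0.26917 = 2.15657
The risk among the exposed is 2.16 times that among the unexposed.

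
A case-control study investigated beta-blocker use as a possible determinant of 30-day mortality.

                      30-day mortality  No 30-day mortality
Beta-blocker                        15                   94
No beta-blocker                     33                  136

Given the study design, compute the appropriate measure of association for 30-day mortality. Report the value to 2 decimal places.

0.66

Cells: a = 15, b = 94, c = 33, d = 136.
This is a case-control study: participants were sampled on outcome status, so risks in the source population cannot be estimated directly — relative risk is not valid here. The odds ratio is the appropriate measure.
OR = (a·d)/(b·c) = (15 × 136) / (94 × 33) = 2040 / 3102 = 0.65764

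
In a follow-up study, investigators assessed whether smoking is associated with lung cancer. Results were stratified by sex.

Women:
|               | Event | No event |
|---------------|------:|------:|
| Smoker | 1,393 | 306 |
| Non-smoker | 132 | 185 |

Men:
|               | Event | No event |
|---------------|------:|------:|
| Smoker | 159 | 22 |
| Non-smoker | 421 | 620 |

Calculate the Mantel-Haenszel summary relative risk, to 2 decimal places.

2.04

RR_MH = Σ(aᵢ·n₀ᵢ/nᵢ) / Σ(cᵢ·n₁ᵢ/nᵢ), with n₁ᵢ = aᵢ+bᵢ (exposed), n₀ᵢ = cᵢ+dᵢ (unexposed), nᵢ = n₁ᵢ+n₀ᵢ.
Stratum 1 (Women): n₁ = 1699, n₀ = 317, n = 2016; a·n₀/n = 1393·317/2016 = 219.0382; c·n₁/n = 132·1699/2016 = 111.2440
Stratum 2 (Men): n₁ = 181, n₀ = 1041, n = 1222; a·n₀/n = 159·1041/1222 = 135.4493; c·n₁/n = 421·181/1222 = 62.3576
RR_MH = (219.0382 + 135.4493) / (111.2440 + 62.3576) = 354.4875 / 173.6017 = 2.04196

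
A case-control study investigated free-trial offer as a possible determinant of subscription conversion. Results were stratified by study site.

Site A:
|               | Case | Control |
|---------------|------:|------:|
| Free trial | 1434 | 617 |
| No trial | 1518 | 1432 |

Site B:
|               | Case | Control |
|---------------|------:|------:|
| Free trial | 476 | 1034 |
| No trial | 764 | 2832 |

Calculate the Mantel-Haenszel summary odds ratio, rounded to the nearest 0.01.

OR_MH = Σ(aᵢdᵢ/nᵢ) / Σ(bᵢcᵢ/nᵢ), where nᵢ is the stratum total.
Stratum 1 (Site A): n = 5001; a·d/n = 1434·1432/5001 = 410.6155; b·c/n = 617·1518/5001 = 187.2837
Stratum 2 (Site B): n = 5106; a·d/n = 476·2832/5106 = 264.0094; b·c/n = 1034·764/5106 = 154.7152
OR_MH = (410.6155 + 264.0094) / (187.2837 + 154.7152) = 674.6249 / 341.9990 = 1.97259

1.97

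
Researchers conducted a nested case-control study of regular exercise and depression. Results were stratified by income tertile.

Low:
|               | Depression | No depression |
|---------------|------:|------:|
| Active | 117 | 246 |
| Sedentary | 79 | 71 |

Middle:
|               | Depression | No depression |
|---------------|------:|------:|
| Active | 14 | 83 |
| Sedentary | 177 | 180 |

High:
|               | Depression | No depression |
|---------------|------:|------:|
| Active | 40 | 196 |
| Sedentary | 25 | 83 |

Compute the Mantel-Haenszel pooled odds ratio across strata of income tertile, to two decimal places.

0.37

OR_MH = Σ(aᵢdᵢ/nᵢ) / Σ(bᵢcᵢ/nᵢ), where nᵢ is the stratum total.
Stratum 1 (Low): n = 513; a·d/n = 117·71/513 = 16.1930; b·c/n = 246·79/513 = 37.8830
Stratum 2 (Middle): n = 454; a·d/n = 14·180/454 = 5.5507; b·c/n = 83·177/454 = 32.3590
Stratum 3 (High): n = 344; a·d/n = 40·83/344 = 9.6512; b·c/n = 196·25/344 = 14.2442
OR_MH = (16.1930 + 5.5507 + 9.6512) / (37.8830 + 32.3590 + 14.2442) = 31.3948 / 84.4863 = 0.37160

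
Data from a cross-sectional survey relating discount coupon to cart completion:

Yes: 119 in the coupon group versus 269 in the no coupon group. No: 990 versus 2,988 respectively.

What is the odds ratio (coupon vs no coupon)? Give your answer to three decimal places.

From the description: a = 119, b = 990, c = 269, d = 2988.
OR = (a·d)/(b·c) = (119 × 2988) / (990 × 269) = 355572 / 266310 = 1.33518
The odds of cart completion are about 1.34 times as high in the coupon group.

1.335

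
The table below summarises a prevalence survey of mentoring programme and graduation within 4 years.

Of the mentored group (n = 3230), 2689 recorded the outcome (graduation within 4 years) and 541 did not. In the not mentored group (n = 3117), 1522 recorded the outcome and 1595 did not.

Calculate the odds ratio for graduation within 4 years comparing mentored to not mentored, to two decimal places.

5.21

From the description: a = 2689, b = 541, c = 1522, d = 1595.
OR = (a·d)/(b·c) = (2689 × 1595) / (541 × 1522) = 4288955 / 823402 = 5.20882
The odds of graduation within 4 years are about 5.21 times as high in the mentored group.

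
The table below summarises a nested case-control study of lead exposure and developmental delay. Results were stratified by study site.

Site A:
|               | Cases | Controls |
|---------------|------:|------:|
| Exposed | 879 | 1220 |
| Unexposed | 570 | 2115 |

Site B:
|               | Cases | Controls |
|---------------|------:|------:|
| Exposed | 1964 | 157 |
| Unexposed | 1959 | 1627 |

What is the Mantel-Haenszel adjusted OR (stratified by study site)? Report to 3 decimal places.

OR_MH = Σ(aᵢdᵢ/nᵢ) / Σ(bᵢcᵢ/nᵢ), where nᵢ is the stratum total.
Stratum 1 (Site A): n = 4784; a·d/n = 879·2115/4784 = 388.6047; b·c/n = 1220·570/4784 = 145.3595
Stratum 2 (Site B): n = 5707; a·d/n = 1964·1627/5707 = 559.9138; b·c/n = 157·1959/5707 = 53.8922
OR_MH = (388.6047 + 559.9138) / (145.3595 + 53.8922) = 948.5185 / 199.2518 = 4.76040

4.760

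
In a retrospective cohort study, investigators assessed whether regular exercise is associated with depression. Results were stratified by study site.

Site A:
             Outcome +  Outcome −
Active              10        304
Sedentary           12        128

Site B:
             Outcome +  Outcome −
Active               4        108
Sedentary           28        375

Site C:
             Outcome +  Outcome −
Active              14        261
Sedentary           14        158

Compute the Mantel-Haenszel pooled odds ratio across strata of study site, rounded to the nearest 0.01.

0.48

OR_MH = Σ(aᵢdᵢ/nᵢ) / Σ(bᵢcᵢ/nᵢ), where nᵢ is the stratum total.
Stratum 1 (Site A): n = 454; a·d/n = 10·128/454 = 2.8194; b·c/n = 304·12/454 = 8.0352
Stratum 2 (Site B): n = 515; a·d/n = 4·375/515 = 2.9126; b·c/n = 108·28/515 = 5.8718
Stratum 3 (Site C): n = 447; a·d/n = 14·158/447 = 4.9485; b·c/n = 261·14/447 = 8.1745
OR_MH = (2.8194 + 2.9126 + 4.9485) / (8.0352 + 5.8718 + 8.1745) = 10.6806 / 22.0816 = 0.48369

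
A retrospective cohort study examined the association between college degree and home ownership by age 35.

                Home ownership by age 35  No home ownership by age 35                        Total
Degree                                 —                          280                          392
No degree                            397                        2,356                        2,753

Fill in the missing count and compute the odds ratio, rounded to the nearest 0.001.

The missing cell is in the exposed row: 392 − 280 = 112.
So a = 112, b = 280, c = 397, d = 2356.
OR = (a·d)/(b·c) = (112 × 2356) / (280 × 397) = 263872 / 111160 = 2.37380

2.374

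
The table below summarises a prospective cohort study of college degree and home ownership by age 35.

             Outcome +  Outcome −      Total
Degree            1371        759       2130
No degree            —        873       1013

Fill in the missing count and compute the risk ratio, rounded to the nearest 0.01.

4.66

The missing cell is in the unexposed row: 1013 − 873 = 140.
So a = 1371, b = 759, c = 140, d = 873.
RR = [a/(a+b)] / [c/(c+d)] = (1371/2130) / (140/1013) = 0.64366/0.13820 = 4.65735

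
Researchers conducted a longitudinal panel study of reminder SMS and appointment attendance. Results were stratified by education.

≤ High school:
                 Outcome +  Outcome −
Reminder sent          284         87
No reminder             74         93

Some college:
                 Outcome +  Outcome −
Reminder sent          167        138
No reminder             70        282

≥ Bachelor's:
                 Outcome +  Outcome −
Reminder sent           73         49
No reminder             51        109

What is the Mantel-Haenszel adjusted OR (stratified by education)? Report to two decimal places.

4.19

OR_MH = Σ(aᵢdᵢ/nᵢ) / Σ(bᵢcᵢ/nᵢ), where nᵢ is the stratum total.
Stratum 1 (≤ High school): n = 538; a·d/n = 284·93/538 = 49.0929; b·c/n = 87·74/538 = 11.9665
Stratum 2 (Some college): n = 657; a·d/n = 167·282/657 = 71.6804; b·c/n = 138·70/657 = 14.7032
Stratum 3 (≥ Bachelor's): n = 282; a·d/n = 73·109/282 = 28.2163; b·c/n = 49·51/282 = 8.8617
OR_MH = (49.0929 + 71.6804 + 28.2163) / (11.9665 + 14.7032 + 8.8617) = 148.9896 / 35.5314 = 4.19318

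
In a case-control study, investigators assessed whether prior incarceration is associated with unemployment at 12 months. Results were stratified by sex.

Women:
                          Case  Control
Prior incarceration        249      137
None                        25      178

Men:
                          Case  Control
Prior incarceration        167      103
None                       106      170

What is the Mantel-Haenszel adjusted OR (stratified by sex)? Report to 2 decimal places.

4.93

OR_MH = Σ(aᵢdᵢ/nᵢ) / Σ(bᵢcᵢ/nᵢ), where nᵢ is the stratum total.
Stratum 1 (Women): n = 589; a·d/n = 249·178/589 = 75.2496; b·c/n = 137·25/589 = 5.8149
Stratum 2 (Men): n = 546; a·d/n = 167·170/546 = 51.9963; b·c/n = 103·106/546 = 19.9963
OR_MH = (75.2496 + 51.9963) / (5.8149 + 19.9963) = 127.2459 / 25.8113 = 4.92986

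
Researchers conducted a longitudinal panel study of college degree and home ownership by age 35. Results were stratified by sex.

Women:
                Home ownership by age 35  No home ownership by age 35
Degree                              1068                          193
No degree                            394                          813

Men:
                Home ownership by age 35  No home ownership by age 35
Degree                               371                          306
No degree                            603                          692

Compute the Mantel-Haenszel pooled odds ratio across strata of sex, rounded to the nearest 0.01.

3.88

OR_MH = Σ(aᵢdᵢ/nᵢ) / Σ(bᵢcᵢ/nᵢ), where nᵢ is the stratum total.
Stratum 1 (Women): n = 2468; a·d/n = 1068·813/2468 = 351.8169; b·c/n = 193·394/2468 = 30.8112
Stratum 2 (Men): n = 1972; a·d/n = 371·692/1972 = 130.1886; b·c/n = 306·603/1972 = 93.5690
OR_MH = (351.8169 + 130.1886) / (30.8112 + 93.5690) = 482.0055 / 124.3801 = 3.87526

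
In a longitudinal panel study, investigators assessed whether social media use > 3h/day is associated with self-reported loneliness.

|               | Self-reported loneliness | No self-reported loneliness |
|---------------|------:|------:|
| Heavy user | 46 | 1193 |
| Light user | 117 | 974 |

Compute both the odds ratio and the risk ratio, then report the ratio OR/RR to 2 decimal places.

Cells: a = 46, b = 1193, c = 117, d = 974.
OR = (46·974)/(1193·117) = 44804/139581 = 0.32099
Risk in exposed = 46/1239 = 0.03713; risk in unexposed = 117/1091 = 0.10724; RR = 0.34620
OR/RR = 0.32099 / 0.34620 = 0.92718
The outcome is not rare, so the OR lies further from 1 than the RR.

0.93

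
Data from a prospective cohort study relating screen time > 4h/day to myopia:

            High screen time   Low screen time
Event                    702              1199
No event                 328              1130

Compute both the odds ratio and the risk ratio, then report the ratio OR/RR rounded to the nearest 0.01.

Reading the table with exposure as columns: a = 702 (High screen time, case), b = 328 (High screen time, non-case), c = 1199 (Low screen time, case), d = 1130.
OR = (702·1130)/(328·1199) = 793260/393272 = 2.01708
Risk in exposed = 702/1030 = 0.68155; risk in unexposed = 1199/2329 = 0.51481; RR = 1.32388
OR/RR = 2.01708 / 1.32388 = 1.52360
The outcome is not rare, so the OR lies further from 1 than the RR.

1.52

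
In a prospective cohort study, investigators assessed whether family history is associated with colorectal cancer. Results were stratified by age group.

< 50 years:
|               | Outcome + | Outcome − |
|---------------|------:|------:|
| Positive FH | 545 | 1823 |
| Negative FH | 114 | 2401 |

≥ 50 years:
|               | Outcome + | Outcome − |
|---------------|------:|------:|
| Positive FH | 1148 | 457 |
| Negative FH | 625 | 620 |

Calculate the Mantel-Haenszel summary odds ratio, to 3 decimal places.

OR_MH = Σ(aᵢdᵢ/nᵢ) / Σ(bᵢcᵢ/nᵢ), where nᵢ is the stratum total.
Stratum 1 (< 50 years): n = 4883; a·d/n = 545·2401/4883 = 267.9797; b·c/n = 1823·114/4883 = 42.5603
Stratum 2 (≥ 50 years): n = 2850; a·d/n = 1148·620/2850 = 249.7404; b·c/n = 457·625/2850 = 100.2193
OR_MH = (267.9797 + 249.7404) / (42.5603 + 100.2193) = 517.7201 / 142.7796 = 3.62601

3.626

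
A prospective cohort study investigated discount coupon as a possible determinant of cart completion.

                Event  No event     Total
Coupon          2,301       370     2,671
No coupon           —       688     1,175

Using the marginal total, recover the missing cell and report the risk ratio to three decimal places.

The missing cell is in the unexposed row: 1175 − 688 = 487.
So a = 2301, b = 370, c = 487, d = 688.
RR = [a/(a+b)] / [c/(c+d)] = (2301/2671) / (487/1175) = 0.86148/0.41447 = 2.07851

2.079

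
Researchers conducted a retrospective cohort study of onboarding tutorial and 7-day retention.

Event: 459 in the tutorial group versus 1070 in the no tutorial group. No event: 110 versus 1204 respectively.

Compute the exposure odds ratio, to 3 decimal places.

4.695

From the description: a = 459, b = 110, c = 1070, d = 1204.
OR = (a·d)/(b·c) = (459 × 1204) / (110 × 1070) = 552636 / 117700 = 4.69529
The odds of 7-day retention are about 4.70 times as high in the tutorial group.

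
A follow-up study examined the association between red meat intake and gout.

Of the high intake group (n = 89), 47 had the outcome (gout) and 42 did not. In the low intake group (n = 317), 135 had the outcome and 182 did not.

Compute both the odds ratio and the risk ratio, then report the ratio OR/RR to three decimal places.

From the description: a = 47, b = 42, c = 135, d = 182.
OR = (47·182)/(42·135) = 8554/5670 = 1.50864
Risk in exposed = 47/89 = 0.52809; risk in unexposed = 135/317 = 0.42587; RR = 1.24003
OR/RR = 1.50864 / 1.24003 = 1.21661
The outcome is not rare, so the OR lies further from 1 than the RR.

1.217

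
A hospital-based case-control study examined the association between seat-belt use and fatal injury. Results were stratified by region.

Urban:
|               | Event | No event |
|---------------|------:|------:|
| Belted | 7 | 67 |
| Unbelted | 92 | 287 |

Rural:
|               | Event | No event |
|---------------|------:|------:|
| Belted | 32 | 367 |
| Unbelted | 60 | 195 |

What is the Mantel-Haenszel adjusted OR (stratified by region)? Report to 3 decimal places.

0.296

OR_MH = Σ(aᵢdᵢ/nᵢ) / Σ(bᵢcᵢ/nᵢ), where nᵢ is the stratum total.
Stratum 1 (Urban): n = 453; a·d/n = 7·287/453 = 4.4349; b·c/n = 67·92/453 = 13.6071
Stratum 2 (Rural): n = 654; a·d/n = 32·195/654 = 9.5413; b·c/n = 367·60/654 = 33.6697
OR_MH = (4.4349 + 9.5413) / (13.6071 + 33.6697) = 13.9762 / 47.2768 = 0.29562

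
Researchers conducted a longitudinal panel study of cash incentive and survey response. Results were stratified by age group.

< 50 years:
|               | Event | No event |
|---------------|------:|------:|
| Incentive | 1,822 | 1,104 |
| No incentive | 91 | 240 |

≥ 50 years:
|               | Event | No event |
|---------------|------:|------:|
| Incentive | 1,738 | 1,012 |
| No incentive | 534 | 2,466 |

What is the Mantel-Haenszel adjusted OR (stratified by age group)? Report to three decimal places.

7.047

OR_MH = Σ(aᵢdᵢ/nᵢ) / Σ(bᵢcᵢ/nᵢ), where nᵢ is the stratum total.
Stratum 1 (< 50 years): n = 3257; a·d/n = 1822·240/3257 = 134.2585; b·c/n = 1104·91/3257 = 30.8456
Stratum 2 (≥ 50 years): n = 5750; a·d/n = 1738·2466/5750 = 745.3753; b·c/n = 1012·534/5750 = 93.9840
OR_MH = (134.2585 + 745.3753) / (30.8456 + 93.9840) = 879.6338 / 124.8296 = 7.04668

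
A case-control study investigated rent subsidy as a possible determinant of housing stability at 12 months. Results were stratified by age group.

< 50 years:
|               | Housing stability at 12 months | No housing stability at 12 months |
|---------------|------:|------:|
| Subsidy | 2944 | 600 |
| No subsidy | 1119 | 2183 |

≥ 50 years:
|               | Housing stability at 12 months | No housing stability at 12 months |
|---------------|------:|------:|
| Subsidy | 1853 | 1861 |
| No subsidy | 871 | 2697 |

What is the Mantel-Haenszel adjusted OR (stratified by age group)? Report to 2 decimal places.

5.07

OR_MH = Σ(aᵢdᵢ/nᵢ) / Σ(bᵢcᵢ/nᵢ), where nᵢ is the stratum total.
Stratum 1 (< 50 years): n = 6846; a·d/n = 2944·2183/6846 = 938.7602; b·c/n = 600·1119/6846 = 98.0719
Stratum 2 (≥ 50 years): n = 7282; a·d/n = 1853·2697/7282 = 686.2869; b·c/n = 1861·871/7282 = 222.5942
OR_MH = (938.7602 + 686.2869) / (98.0719 + 222.5942) = 1625.0470 / 320.6661 = 5.06772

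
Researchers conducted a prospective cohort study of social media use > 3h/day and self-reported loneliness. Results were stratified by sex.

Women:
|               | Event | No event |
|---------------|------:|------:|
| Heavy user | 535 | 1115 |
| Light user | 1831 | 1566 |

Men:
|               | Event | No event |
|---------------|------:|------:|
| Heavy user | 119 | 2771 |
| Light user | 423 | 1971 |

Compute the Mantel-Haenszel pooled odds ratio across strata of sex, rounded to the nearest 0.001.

OR_MH = Σ(aᵢdᵢ/nᵢ) / Σ(bᵢcᵢ/nᵢ), where nᵢ is the stratum total.
Stratum 1 (Women): n = 5047; a·d/n = 535·1566/5047 = 166.0016; b·c/n = 1115·1831/5047 = 404.5106
Stratum 2 (Men): n = 5284; a·d/n = 119·1971/5284 = 44.3885; b·c/n = 2771·423/5284 = 221.8268
OR_MH = (166.0016 + 44.3885) / (404.5106 + 221.8268) = 210.3901 / 626.3374 = 0.33591

0.336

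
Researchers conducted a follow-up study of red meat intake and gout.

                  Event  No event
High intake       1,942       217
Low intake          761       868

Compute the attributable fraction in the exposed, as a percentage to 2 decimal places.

Cells: a = 1942, b = 217, c = 761, d = 868.
Risk in exposed = 1942/2159 = 0.89949; risk in unexposed = 761/1629 = 0.46716.
RR = 0.89949/0.46716 = 1.92545
AR% = (RR − 1)/RR × 100 = (1.92545 − 1)/1.92545 × 100 = 48.0642%

48.06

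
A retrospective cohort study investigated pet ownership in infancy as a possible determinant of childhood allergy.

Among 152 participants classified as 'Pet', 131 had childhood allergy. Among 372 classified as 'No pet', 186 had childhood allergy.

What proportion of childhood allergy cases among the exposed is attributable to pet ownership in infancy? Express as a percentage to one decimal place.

42.0

From the description: a = 131, b = 21, c = 186, d = 186.
Risk in exposed = 131/152 = 0.86184; risk in unexposed = 186/372 = 0.50000.
RR = 0.86184/0.50000 = 1.72368
AR% = (RR − 1)/RR × 100 = (1.72368 − 1)/1.72368 × 100 = 41.9847%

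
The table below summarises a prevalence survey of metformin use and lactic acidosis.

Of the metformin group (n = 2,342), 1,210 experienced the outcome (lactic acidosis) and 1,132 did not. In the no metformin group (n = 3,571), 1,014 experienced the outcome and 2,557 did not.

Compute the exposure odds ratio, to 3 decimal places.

2.695

From the description: a = 1210, b = 1132, c = 1014, d = 2557.
OR = (a·d)/(b·c) = (1210 × 2557) / (1132 × 1014) = 3093970 / 1147848 = 2.69545
The odds of lactic acidosis are about 2.70 times as high in the metformin group.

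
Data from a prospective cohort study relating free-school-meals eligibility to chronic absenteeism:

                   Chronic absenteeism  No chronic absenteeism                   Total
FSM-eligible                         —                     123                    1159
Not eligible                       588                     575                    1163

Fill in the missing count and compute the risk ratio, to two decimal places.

1.77

The missing cell is in the exposed row: 1159 − 123 = 1036.
So a = 1036, b = 123, c = 588, d = 575.
RR = [a/(a+b)] / [c/(c+d)] = (1036/1159) / (588/1163) = 0.89387/0.50559 = 1.76799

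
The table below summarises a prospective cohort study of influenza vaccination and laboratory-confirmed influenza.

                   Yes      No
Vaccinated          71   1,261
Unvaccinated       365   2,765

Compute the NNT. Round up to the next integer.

16

Risk in treated group = 71/1332 = 0.05330; risk in control = 365/3130 = 0.11661.
Absolute risk reduction = 0.11661 − 0.05330 = 0.06331
NNT = 1 / ARR = 1 / 0.06331 = 15.795 → round up → 16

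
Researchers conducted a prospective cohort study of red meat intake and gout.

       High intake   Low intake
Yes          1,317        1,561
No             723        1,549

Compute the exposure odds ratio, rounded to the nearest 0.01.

Reading the table with exposure as columns: a = 1317 (High intake, case), b = 723 (High intake, non-case), c = 1561 (Low intake, case), d = 1549.
OR = (a·d)/(b·c) = (1317 × 1549) / (723 × 1561) = 2040033 / 1128603 = 1.80757
The odds of gout are about 1.81 times as high in the high intake group.

1.81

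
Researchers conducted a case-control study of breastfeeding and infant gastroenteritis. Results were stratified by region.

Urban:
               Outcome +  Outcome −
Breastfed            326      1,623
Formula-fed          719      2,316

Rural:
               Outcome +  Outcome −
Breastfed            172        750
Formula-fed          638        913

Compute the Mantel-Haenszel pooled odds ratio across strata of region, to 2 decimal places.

0.50

OR_MH = Σ(aᵢdᵢ/nᵢ) / Σ(bᵢcᵢ/nᵢ), where nᵢ is the stratum total.
Stratum 1 (Urban): n = 4984; a·d/n = 326·2316/4984 = 151.4880; b·c/n = 1623·719/4984 = 234.1366
Stratum 2 (Rural): n = 2473; a·d/n = 172·913/2473 = 63.5002; b·c/n = 750·638/2473 = 193.4897
OR_MH = (151.4880 + 63.5002) / (234.1366 + 193.4897) = 214.9882 / 427.6263 = 0.50275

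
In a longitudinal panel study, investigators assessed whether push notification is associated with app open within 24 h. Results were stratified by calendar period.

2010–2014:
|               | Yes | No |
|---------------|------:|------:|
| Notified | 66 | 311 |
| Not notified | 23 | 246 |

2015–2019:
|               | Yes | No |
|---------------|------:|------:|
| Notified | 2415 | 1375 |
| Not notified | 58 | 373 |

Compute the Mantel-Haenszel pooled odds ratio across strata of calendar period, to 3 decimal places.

7.960

OR_MH = Σ(aᵢdᵢ/nᵢ) / Σ(bᵢcᵢ/nᵢ), where nᵢ is the stratum total.
Stratum 1 (2010–2014): n = 646; a·d/n = 66·246/646 = 25.1331; b·c/n = 311·23/646 = 11.0728
Stratum 2 (2015–2019): n = 4221; a·d/n = 2415·373/4221 = 213.4080; b·c/n = 1375·58/4221 = 18.8936
OR_MH = (25.1331 + 213.4080) / (11.0728 + 18.8936) = 238.5411 / 29.9664 = 7.96029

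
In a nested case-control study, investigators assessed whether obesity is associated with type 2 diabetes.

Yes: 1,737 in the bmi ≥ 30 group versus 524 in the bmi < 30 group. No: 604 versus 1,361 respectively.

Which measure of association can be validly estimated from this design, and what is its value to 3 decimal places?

From the description: a = 1737, b = 604, c = 524, d = 1361.
This is a nested case-control study: participants were sampled on outcome status, so risks in the source population cannot be estimated directly — relative risk is not valid here. The odds ratio is the appropriate measure.
OR = (a·d)/(b·c) = (1737 × 1361) / (604 × 524) = 2364057 / 316496 = 7.46947

7.469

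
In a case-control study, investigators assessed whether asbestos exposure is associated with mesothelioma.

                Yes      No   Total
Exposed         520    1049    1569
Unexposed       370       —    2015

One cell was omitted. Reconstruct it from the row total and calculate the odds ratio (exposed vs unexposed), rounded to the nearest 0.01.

The missing cell is in the unexposed row: 2015 − 370 = 1645.
So a = 520, b = 1049, c = 370, d = 1645.
OR = (a·d)/(b·c) = (520 × 1645) / (1049 × 370) = 855400 / 388130 = 2.20390

2.20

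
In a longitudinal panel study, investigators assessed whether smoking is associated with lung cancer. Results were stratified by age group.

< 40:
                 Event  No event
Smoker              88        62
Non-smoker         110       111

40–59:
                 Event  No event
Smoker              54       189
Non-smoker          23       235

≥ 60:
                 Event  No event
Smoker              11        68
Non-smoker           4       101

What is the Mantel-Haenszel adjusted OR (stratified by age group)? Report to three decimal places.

2.022

OR_MH = Σ(aᵢdᵢ/nᵢ) / Σ(bᵢcᵢ/nᵢ), where nᵢ is the stratum total.
Stratum 1 (< 40): n = 371; a·d/n = 88·111/371 = 26.3288; b·c/n = 62·110/371 = 18.3827
Stratum 2 (40–59): n = 501; a·d/n = 54·235/501 = 25.3293; b·c/n = 189·23/501 = 8.6766
Stratum 3 (≥ 60): n = 184; a·d/n = 11·101/184 = 6.0380; b·c/n = 68·4/184 = 1.4783
OR_MH = (26.3288 + 25.3293 + 6.0380) / (18.3827 + 8.6766 + 1.4783) = 57.6962 / 28.5377 = 2.02176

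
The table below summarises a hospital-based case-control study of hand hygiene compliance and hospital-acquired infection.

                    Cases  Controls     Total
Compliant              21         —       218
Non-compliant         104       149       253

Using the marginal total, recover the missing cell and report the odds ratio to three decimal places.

The missing cell is in the exposed row: 218 − 21 = 197.
So a = 21, b = 197, c = 104, d = 149.
OR = (a·d)/(b·c) = (21 × 149) / (197 × 104) = 3129 / 20488 = 0.15272

0.153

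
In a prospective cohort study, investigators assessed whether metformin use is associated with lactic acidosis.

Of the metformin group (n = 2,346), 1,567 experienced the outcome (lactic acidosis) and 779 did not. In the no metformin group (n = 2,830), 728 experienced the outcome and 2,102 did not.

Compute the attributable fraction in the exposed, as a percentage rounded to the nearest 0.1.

From the description: a = 1567, b = 779, c = 728, d = 2102.
Risk in exposed = 1567/2346 = 0.66795; risk in unexposed = 728/2830 = 0.25724.
RR = 0.66795/0.25724 = 2.59655
AR% = (RR − 1)/RR × 100 = (2.59655 − 1)/2.59655 × 100 = 61.4873%

61.5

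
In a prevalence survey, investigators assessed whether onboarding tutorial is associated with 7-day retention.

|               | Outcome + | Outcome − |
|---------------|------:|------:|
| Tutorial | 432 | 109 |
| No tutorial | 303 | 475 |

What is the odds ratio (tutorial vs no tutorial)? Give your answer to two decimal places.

6.21

Cells: a = 432, b = 109, c = 303, d = 475.
OR = (a·d)/(b·c) = (432 × 475) / (109 × 303) = 205200 / 33027 = 6.21310
The odds of 7-day retention are about 6.21 times as high in the tutorial group.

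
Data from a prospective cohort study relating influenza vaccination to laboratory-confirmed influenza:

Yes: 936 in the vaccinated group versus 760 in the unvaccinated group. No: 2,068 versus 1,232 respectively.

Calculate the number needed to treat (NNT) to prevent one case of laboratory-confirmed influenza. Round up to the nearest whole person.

Risk in treated group = 936/3004 = 0.31158; risk in control = 760/1992 = 0.38153.
Absolute risk reduction = 0.38153 − 0.31158 = 0.06994
NNT = 1 / ARR = 1 / 0.06994 = 14.298 → round up → 15

15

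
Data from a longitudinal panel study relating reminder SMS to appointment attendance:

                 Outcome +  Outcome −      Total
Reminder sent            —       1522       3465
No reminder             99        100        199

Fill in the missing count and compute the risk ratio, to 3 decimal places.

1.127

The missing cell is in the exposed row: 3465 − 1522 = 1943.
So a = 1943, b = 1522, c = 99, d = 100.
RR = [a/(a+b)] / [c/(c+d)] = (1943/3465) / (99/199) = 0.56075/0.49749 = 1.12716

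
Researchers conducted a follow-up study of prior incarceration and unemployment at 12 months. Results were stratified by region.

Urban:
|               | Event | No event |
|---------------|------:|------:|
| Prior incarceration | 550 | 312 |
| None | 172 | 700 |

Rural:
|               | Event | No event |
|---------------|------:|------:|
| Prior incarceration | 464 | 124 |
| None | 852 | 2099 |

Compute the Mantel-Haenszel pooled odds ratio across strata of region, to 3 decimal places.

8.178

OR_MH = Σ(aᵢdᵢ/nᵢ) / Σ(bᵢcᵢ/nᵢ), where nᵢ is the stratum total.
Stratum 1 (Urban): n = 1734; a·d/n = 550·700/1734 = 222.0300; b·c/n = 312·172/1734 = 30.9481
Stratum 2 (Rural): n = 3539; a·d/n = 464·2099/3539 = 275.2009; b·c/n = 124·852/3539 = 29.8525
OR_MH = (222.0300 + 275.2009) / (30.9481 + 29.8525) = 497.2309 / 60.8006 = 8.17806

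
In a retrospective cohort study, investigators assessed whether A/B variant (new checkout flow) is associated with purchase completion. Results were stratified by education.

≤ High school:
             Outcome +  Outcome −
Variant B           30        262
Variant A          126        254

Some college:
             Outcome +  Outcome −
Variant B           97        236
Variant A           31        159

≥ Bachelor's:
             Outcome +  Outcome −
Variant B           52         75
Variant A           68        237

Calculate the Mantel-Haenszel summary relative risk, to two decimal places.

0.94

RR_MH = Σ(aᵢ·n₀ᵢ/nᵢ) / Σ(cᵢ·n₁ᵢ/nᵢ), with n₁ᵢ = aᵢ+bᵢ (exposed), n₀ᵢ = cᵢ+dᵢ (unexposed), nᵢ = n₁ᵢ+n₀ᵢ.
Stratum 1 (≤ High school): n₁ = 292, n₀ = 380, n = 672; a·n₀/n = 30·380/672 = 16.9643; c·n₁/n = 126·292/672 = 54.7500
Stratum 2 (Some college): n₁ = 333, n₀ = 190, n = 523; a·n₀/n = 97·190/523 = 35.2390; c·n₁/n = 31·333/523 = 19.7380
Stratum 3 (≥ Bachelor's): n₁ = 127, n₀ = 305, n = 432; a·n₀/n = 52·305/432 = 36.7130; c·n₁/n = 68·127/432 = 19.9907
RR_MH = (16.9643 + 35.2390 + 36.7130) / (54.7500 + 19.7380 + 19.9907) = 88.9163 / 94.4788 = 0.94112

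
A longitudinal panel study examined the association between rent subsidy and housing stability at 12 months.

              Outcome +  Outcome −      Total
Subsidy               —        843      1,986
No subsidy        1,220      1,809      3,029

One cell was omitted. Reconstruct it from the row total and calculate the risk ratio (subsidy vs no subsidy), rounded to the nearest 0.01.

1.43

The missing cell is in the exposed row: 1986 − 843 = 1143.
So a = 1143, b = 843, c = 1220, d = 1809.
RR = [a/(a+b)] / [c/(c+d)] = (1143/1986) / (1220/3029) = 0.57553/0.40277 = 1.42892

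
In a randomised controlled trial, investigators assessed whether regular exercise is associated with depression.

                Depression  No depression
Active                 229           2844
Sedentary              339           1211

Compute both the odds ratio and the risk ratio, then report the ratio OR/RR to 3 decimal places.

Cells: a = 229, b = 2844, c = 339, d = 1211.
OR = (229·1211)/(2844·339) = 277319/964116 = 0.28764
Risk in exposed = 229/3073 = 0.07452; risk in unexposed = 339/1550 = 0.21871; RR = 0.34073
OR/RR = 0.28764 / 0.34073 = 0.84420
The outcome is not rare, so the OR lies further from 1 than the RR.

0.844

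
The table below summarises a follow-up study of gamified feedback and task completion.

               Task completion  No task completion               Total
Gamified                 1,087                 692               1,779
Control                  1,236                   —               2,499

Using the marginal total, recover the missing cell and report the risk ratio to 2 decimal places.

The missing cell is in the unexposed row: 2499 − 1236 = 1263.
So a = 1087, b = 692, c = 1236, d = 1263.
RR = [a/(a+b)] / [c/(c+d)] = (1087/1779) / (1236/2499) = 0.61102/0.49460 = 1.23538

1.24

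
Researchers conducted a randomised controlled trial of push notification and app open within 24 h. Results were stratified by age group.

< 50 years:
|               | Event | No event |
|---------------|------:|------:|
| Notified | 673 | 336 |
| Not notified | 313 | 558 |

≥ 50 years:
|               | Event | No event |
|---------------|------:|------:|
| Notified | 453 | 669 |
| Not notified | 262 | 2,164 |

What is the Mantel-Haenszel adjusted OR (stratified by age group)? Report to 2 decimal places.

4.52

OR_MH = Σ(aᵢdᵢ/nᵢ) / Σ(bᵢcᵢ/nᵢ), where nᵢ is the stratum total.
Stratum 1 (< 50 years): n = 1880; a·d/n = 673·558/1880 = 199.7521; b·c/n = 336·313/1880 = 55.9404
Stratum 2 (≥ 50 years): n = 3548; a·d/n = 453·2164/3548 = 276.2943; b·c/n = 669·262/3548 = 49.4019
OR_MH = (199.7521 + 276.2943) / (55.9404 + 49.4019) = 476.0464 / 105.3423 = 4.51904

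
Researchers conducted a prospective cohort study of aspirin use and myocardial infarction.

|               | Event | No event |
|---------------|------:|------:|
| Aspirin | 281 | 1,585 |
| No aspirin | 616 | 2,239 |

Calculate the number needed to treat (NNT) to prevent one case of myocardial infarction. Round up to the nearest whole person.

Risk in treated group = 281/1866 = 0.15059; risk in control = 616/2855 = 0.21576.
Absolute risk reduction = 0.21576 − 0.15059 = 0.06517
NNT = 1 / ARR = 1 / 0.06517 = 15.344 → round up → 16

16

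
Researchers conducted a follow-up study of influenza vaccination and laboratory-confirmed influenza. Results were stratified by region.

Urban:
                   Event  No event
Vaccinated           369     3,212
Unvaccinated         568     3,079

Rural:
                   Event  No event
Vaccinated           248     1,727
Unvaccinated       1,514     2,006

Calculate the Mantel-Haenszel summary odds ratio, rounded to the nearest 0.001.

OR_MH = Σ(aᵢdᵢ/nᵢ) / Σ(bᵢcᵢ/nᵢ), where nᵢ is the stratum total.
Stratum 1 (Urban): n = 7228; a·d/n = 369·3079/7228 = 157.1875; b·c/n = 3212·568/7228 = 252.4095
Stratum 2 (Rural): n = 5495; a·d/n = 248·2006/5495 = 90.5347; b·c/n = 1727·1514/5495 = 475.8286
OR_MH = (157.1875 + 90.5347) / (252.4095 + 475.8286) = 247.7221 / 728.2381 = 0.34017

0.340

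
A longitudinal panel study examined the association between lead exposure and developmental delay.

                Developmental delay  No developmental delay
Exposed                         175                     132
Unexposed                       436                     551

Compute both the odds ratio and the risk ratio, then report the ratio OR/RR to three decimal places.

Cells: a = 175, b = 132, c = 436, d = 551.
OR = (175·551)/(132·436) = 96425/57552 = 1.67544
Risk in exposed = 175/307 = 0.57003; risk in unexposed = 436/987 = 0.44174; RR = 1.29042
OR/RR = 1.67544 / 1.29042 = 1.29837
The outcome is not rare, so the OR lies further from 1 than the RR.

1.298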